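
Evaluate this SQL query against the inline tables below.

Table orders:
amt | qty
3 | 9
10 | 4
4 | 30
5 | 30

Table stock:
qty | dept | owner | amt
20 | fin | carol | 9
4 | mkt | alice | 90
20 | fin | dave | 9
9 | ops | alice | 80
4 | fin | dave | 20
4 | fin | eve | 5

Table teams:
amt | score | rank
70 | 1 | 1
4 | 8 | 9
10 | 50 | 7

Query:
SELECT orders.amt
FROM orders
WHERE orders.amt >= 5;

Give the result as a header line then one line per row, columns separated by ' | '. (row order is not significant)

After WHERE (2 rows):
orders.amt | orders.qty
10 | 4
5 | 30
After SELECT (2 rows):
orders.amt
10
5

== RESULT ==
orders.amt
10
5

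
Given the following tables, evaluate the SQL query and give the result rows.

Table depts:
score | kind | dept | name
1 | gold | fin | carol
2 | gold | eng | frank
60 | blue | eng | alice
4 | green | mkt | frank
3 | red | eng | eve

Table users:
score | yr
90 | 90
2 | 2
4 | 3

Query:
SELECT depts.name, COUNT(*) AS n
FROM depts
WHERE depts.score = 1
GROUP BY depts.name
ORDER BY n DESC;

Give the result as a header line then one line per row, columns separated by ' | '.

== RESULT ==
depts.name | n
carol | 1

Derivation:
After WHERE (1 rows):
depts.score | depts.kind | depts.dept | depts.name
1 | gold | fin | carol
After GROUP BY (1 rows):
depts.name | n
carol | 1
After ORDER BY (1 rows):
depts.name | n
carol | 1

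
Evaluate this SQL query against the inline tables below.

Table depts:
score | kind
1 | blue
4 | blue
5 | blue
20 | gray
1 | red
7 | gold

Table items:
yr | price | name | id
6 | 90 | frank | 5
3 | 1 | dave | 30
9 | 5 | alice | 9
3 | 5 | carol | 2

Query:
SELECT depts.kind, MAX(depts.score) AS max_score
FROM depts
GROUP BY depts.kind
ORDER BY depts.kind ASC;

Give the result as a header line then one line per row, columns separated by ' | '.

After GROUP BY (4 rows):
depts.kind | max_score
blue | 5
gray | 20
red | 1
gold | 7
After ORDER BY (4 rows):
depts.kind | max_score
blue | 5
gold | 7
gray | 20
red | 1

== RESULT ==
depts.kind | max_score
blue | 5
gold | 7
gray | 20
red | 1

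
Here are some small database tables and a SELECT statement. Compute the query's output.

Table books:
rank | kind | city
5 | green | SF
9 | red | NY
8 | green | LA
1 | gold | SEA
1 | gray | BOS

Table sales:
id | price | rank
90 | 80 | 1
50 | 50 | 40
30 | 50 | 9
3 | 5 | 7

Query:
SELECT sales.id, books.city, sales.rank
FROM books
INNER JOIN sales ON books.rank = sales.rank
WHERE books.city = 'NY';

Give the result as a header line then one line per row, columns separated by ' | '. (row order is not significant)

After JOIN sales (3 rows):
books.rank | books.kind | books.city | sales.id | sales.price | sales.rank
9 | red | NY | 30 | 50 | 9
1 | gold | SEA | 90 | 80 | 1
1 | gray | BOS | 90 | 80 | 1
After WHERE (1 rows):
books.rank | books.kind | books.city | sales.id | sales.price | sales.rank
9 | red | NY | 30 | 50 | 9
After SELECT (1 rows):
sales.id | books.city | sales.rank
30 | NY | 9

== RESULT ==
sales.id | books.city | sales.rank
30 | NY | 9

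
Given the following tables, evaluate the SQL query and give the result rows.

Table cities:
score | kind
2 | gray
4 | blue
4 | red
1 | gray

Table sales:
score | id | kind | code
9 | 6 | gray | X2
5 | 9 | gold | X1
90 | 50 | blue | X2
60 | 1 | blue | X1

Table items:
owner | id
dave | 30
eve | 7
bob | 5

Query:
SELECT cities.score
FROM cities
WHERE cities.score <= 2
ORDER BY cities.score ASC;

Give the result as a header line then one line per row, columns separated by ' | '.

== RESULT ==
cities.score
1
2

Derivation:
After WHERE (2 rows):
cities.score | cities.kind
2 | gray
1 | gray
After SELECT (2 rows):
cities.score
2
1
After ORDER BY (2 rows):
cities.score
1
2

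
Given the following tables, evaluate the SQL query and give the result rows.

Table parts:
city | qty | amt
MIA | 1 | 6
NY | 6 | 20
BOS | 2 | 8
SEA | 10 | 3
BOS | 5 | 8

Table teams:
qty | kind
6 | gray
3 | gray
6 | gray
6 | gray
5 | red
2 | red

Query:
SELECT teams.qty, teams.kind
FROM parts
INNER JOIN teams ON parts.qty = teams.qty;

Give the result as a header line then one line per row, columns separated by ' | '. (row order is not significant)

== RESULT ==
teams.qty | teams.kind
6 | gray
6 | gray
6 | gray
2 | red
5 | red

Derivation:
After JOIN teams (5 rows):
parts.city | parts.qty | parts.amt | teams.qty | teams.kind
NY | 6 | 20 | 6 | gray
NY | 6 | 20 | 6 | gray
NY | 6 | 20 | 6 | gray
BOS | 2 | 8 | 2 | red
BOS | 5 | 8 | 5 | red
After SELECT (5 rows):
teams.qty | teams.kind
6 | gray
6 | gray
6 | gray
2 | red
5 | red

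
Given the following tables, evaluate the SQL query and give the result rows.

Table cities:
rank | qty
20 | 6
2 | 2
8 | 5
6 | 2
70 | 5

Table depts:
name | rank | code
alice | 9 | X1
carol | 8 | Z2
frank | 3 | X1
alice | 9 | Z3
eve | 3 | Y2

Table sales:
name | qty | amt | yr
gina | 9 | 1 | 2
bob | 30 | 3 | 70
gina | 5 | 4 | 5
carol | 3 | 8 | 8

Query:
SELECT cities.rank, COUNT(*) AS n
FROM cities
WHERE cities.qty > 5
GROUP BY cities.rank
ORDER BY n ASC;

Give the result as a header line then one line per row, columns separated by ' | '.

After WHERE (1 rows):
cities.rank | cities.qty
20 | 6
After GROUP BY (1 rows):
cities.rank | n
20 | 1
After ORDER BY (1 rows):
cities.rank | n
20 | 1

== RESULT ==
cities.rank | n
20 | 1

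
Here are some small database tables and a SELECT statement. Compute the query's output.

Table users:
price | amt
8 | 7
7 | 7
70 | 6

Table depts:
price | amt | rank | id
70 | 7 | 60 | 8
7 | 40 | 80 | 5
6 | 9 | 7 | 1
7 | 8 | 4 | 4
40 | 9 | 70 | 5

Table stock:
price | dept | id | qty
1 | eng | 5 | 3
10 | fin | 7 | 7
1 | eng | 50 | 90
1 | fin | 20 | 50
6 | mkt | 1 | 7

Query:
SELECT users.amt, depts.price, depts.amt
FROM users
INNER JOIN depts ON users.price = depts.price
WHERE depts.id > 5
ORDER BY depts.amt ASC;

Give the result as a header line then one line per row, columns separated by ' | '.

After JOIN depts (3 rows):
users.price | users.amt | depts.price | depts.amt | depts.rank | depts.id
7 | 7 | 7 | 40 | 80 | 5
7 | 7 | 7 | 8 | 4 | 4
70 | 6 | 70 | 7 | 60 | 8
After WHERE (1 rows):
users.price | users.amt | depts.price | depts.amt | depts.rank | depts.id
70 | 6 | 70 | 7 | 60 | 8
After SELECT (1 rows):
users.amt | depts.price | depts.amt
6 | 70 | 7
After ORDER BY (1 rows):
users.amt | depts.price | depts.amt
6 | 70 | 7

== RESULT ==
users.amt | depts.price | depts.amt
6 | 70 | 7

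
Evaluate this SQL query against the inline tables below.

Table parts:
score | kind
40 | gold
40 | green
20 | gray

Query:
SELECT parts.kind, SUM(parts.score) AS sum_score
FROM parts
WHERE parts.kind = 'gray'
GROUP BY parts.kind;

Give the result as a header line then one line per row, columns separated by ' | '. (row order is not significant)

== RESULT ==
parts.kind | sum_score
gray | 20

Derivation:
After WHERE (1 rows):
parts.score | parts.kind
20 | gray
After GROUP BY (1 rows):
parts.kind | sum_score
gray | 20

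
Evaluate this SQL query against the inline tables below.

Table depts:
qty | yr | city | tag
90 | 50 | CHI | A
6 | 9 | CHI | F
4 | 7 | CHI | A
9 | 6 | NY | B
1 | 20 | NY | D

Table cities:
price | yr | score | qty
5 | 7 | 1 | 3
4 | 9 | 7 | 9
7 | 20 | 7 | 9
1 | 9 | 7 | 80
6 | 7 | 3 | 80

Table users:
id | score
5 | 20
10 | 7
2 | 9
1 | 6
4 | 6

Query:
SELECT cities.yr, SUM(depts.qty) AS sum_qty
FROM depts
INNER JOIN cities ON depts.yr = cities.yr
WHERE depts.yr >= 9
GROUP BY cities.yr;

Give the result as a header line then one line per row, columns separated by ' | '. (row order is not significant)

After JOIN cities (5 rows):
depts.qty | depts.yr | depts.city | depts.tag | cities.price | cities.yr | cities.score | cities.qty
6 | 9 | CHI | F | 4 | 9 | 7 | 9
6 | 9 | CHI | F | 1 | 9 | 7 | 80
4 | 7 | CHI | A | 5 | 7 | 1 | 3
4 | 7 | CHI | A | 6 | 7 | 3 | 80
1 | 20 | NY | D | 7 | 20 | 7 | 9
After WHERE (3 rows):
depts.qty | depts.yr | depts.city | depts.tag | cities.price | cities.yr | cities.score | cities.qty
6 | 9 | CHI | F | 4 | 9 | 7 | 9
6 | 9 | CHI | F | 1 | 9 | 7 | 80
1 | 20 | NY | D | 7 | 20 | 7 | 9
After GROUP BY (2 rows):
cities.yr | sum_qty
9 | 12
20 | 1

== RESULT ==
cities.yr | sum_qty
9 | 12
20 | 1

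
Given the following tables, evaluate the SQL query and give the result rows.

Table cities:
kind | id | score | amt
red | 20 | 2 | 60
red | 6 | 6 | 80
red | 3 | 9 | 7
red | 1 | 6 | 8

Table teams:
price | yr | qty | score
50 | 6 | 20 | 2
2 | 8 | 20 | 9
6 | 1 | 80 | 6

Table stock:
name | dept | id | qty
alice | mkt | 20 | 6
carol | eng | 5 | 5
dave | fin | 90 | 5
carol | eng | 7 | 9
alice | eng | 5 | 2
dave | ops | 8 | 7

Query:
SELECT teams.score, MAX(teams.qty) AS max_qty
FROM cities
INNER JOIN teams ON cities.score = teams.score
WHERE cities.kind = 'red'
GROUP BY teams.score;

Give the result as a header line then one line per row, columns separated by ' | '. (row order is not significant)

== RESULT ==
teams.score | max_qty
2 | 20
6 | 80
9 | 20

Derivation:
After JOIN teams (4 rows):
cities.kind | cities.id | cities.score | cities.amt | teams.price | teams.yr | teams.qty | teams.score
red | 20 | 2 | 60 | 50 | 6 | 20 | 2
red | 6 | 6 | 80 | 6 | 1 | 80 | 6
red | 3 | 9 | 7 | 2 | 8 | 20 | 9
red | 1 | 6 | 8 | 6 | 1 | 80 | 6
After WHERE (4 rows):
cities.kind | cities.id | cities.score | cities.amt | teams.price | teams.yr | teams.qty | teams.score
red | 20 | 2 | 60 | 50 | 6 | 20 | 2
red | 6 | 6 | 80 | 6 | 1 | 80 | 6
red | 3 | 9 | 7 | 2 | 8 | 20 | 9
red | 1 | 6 | 8 | 6 | 1 | 80 | 6
After GROUP BY (3 rows):
teams.score | max_qty
2 | 20
6 | 80
9 | 20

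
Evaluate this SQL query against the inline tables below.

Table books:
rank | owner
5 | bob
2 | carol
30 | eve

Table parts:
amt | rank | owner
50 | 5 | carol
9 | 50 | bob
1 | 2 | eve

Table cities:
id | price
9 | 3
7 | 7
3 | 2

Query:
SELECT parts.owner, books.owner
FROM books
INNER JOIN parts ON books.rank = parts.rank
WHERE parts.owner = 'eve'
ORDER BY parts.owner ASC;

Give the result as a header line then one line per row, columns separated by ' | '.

After JOIN parts (2 rows):
books.rank | books.owner | parts.amt | parts.rank | parts.owner
5 | bob | 50 | 5 | carol
2 | carol | 1 | 2 | eve
After WHERE (1 rows):
books.rank | books.owner | parts.amt | parts.rank | parts.owner
2 | carol | 1 | 2 | eve
After SELECT (1 rows):
parts.owner | books.owner
eve | carol
After ORDER BY (1 rows):
parts.owner | books.owner
eve | carol

== RESULT ==
parts.owner | books.owner
eve | carol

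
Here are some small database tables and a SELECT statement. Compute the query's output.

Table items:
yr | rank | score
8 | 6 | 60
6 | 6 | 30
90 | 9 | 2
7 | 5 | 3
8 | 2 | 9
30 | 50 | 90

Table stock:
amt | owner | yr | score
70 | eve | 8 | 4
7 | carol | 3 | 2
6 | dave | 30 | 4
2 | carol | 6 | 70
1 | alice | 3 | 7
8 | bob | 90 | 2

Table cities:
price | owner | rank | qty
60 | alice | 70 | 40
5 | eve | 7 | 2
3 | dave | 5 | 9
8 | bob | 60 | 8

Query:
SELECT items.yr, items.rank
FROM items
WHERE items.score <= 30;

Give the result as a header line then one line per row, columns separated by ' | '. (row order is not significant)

== RESULT ==
items.yr | items.rank
6 | 6
90 | 9
7 | 5
8 | 2

Derivation:
After WHERE (4 rows):
items.yr | items.rank | items.score
6 | 6 | 30
90 | 9 | 2
7 | 5 | 3
8 | 2 | 9
After SELECT (4 rows):
items.yr | items.rank
6 | 6
90 | 9
7 | 5
8 | 2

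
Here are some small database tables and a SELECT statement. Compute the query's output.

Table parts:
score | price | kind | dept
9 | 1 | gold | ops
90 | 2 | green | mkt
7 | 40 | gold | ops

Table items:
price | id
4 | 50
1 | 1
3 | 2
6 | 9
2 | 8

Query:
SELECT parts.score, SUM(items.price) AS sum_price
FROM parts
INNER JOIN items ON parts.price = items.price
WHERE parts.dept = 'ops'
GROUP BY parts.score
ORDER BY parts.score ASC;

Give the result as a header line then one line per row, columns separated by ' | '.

After JOIN items (2 rows):
parts.score | parts.price | parts.kind | parts.dept | items.price | items.id
9 | 1 | gold | ops | 1 | 1
90 | 2 | green | mkt | 2 | 8
After WHERE (1 rows):
parts.score | parts.price | parts.kind | parts.dept | items.price | items.id
9 | 1 | gold | ops | 1 | 1
After GROUP BY (1 rows):
parts.score | sum_price
9 | 1
After ORDER BY (1 rows):
parts.score | sum_price
9 | 1

== RESULT ==
parts.score | sum_price
9 | 1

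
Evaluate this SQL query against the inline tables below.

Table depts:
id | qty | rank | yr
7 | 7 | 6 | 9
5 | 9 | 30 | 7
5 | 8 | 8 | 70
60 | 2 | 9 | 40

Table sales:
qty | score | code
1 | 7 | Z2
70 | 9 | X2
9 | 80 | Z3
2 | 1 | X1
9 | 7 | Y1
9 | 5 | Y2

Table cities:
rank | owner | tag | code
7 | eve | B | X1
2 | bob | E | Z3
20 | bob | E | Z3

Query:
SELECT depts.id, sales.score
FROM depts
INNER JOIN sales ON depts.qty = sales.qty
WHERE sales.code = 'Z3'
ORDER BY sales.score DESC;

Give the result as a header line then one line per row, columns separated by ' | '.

== RESULT ==
depts.id | sales.score
5 | 80

Derivation:
After JOIN sales (4 rows):
depts.id | depts.qty | depts.rank | depts.yr | sales.qty | sales.score | sales.code
5 | 9 | 30 | 7 | 9 | 80 | Z3
5 | 9 | 30 | 7 | 9 | 7 | Y1
5 | 9 | 30 | 7 | 9 | 5 | Y2
60 | 2 | 9 | 40 | 2 | 1 | X1
After WHERE (1 rows):
depts.id | depts.qty | depts.rank | depts.yr | sales.qty | sales.score | sales.code
5 | 9 | 30 | 7 | 9 | 80 | Z3
After SELECT (1 rows):
depts.id | sales.score
5 | 80
After ORDER BY (1 rows):
depts.id | sales.score
5 | 80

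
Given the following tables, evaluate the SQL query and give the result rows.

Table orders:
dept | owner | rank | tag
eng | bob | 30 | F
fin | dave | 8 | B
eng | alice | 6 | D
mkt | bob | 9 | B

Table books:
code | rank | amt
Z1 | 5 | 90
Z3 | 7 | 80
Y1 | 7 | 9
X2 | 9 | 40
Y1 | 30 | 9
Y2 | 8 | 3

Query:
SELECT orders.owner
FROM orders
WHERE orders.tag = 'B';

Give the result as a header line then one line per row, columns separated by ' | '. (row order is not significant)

After WHERE (2 rows):
orders.dept | orders.owner | orders.rank | orders.tag
fin | dave | 8 | B
mkt | bob | 9 | B
After SELECT (2 rows):
orders.owner
dave
bob

== RESULT ==
orders.owner
dave
bob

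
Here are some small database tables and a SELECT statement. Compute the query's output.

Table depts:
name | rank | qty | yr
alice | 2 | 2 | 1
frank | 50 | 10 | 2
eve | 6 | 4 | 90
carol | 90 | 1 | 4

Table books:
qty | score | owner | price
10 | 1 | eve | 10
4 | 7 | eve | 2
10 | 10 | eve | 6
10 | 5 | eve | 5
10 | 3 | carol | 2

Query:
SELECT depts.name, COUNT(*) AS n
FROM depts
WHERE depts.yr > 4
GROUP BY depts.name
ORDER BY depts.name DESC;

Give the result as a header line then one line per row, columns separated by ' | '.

== RESULT ==
depts.name | n
eve | 1

Derivation:
After WHERE (1 rows):
depts.name | depts.rank | depts.qty | depts.yr
eve | 6 | 4 | 90
After GROUP BY (1 rows):
depts.name | n
eve | 1
After ORDER BY (1 rows):
depts.name | n
eve | 1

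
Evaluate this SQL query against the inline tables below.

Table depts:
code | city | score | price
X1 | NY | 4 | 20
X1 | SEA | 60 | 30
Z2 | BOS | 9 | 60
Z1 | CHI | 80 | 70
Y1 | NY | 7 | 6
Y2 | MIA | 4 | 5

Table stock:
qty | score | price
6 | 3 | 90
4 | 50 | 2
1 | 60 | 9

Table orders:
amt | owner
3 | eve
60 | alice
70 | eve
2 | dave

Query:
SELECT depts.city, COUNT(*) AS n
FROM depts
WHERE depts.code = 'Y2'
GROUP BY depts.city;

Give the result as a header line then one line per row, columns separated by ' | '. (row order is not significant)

After WHERE (1 rows):
depts.code | depts.city | depts.score | depts.price
Y2 | MIA | 4 | 5
After GROUP BY (1 rows):
depts.city | n
MIA | 1

== RESULT ==
depts.city | n
MIA | 1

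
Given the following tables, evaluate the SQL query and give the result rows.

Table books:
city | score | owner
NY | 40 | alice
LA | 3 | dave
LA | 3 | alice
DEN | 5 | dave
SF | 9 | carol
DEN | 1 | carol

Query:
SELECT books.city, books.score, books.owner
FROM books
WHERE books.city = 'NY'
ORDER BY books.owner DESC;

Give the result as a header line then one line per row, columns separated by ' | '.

== RESULT ==
books.city | books.score | books.owner
NY | 40 | alice

Derivation:
After WHERE (1 rows):
books.city | books.score | books.owner
NY | 40 | alice
After SELECT (1 rows):
books.city | books.score | books.owner
NY | 40 | alice
After ORDER BY (1 rows):
books.city | books.score | books.owner
NY | 40 | alice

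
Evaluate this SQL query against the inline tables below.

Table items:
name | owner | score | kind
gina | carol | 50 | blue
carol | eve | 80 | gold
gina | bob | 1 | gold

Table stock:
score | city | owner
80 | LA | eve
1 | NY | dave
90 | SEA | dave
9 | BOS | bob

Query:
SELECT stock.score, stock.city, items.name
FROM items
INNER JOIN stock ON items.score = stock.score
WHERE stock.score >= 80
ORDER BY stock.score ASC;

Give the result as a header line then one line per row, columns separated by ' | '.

After JOIN stock (2 rows):
items.name | items.owner | items.score | items.kind | stock.score | stock.city | stock.owner
carol | eve | 80 | gold | 80 | LA | eve
gina | bob | 1 | gold | 1 | NY | dave
After WHERE (1 rows):
items.name | items.owner | items.score | items.kind | stock.score | stock.city | stock.owner
carol | eve | 80 | gold | 80 | LA | eve
After SELECT (1 rows):
stock.score | stock.city | items.name
80 | LA | carol
After ORDER BY (1 rows):
stock.score | stock.city | items.name
80 | LA | carol

== RESULT ==
stock.score | stock.city | items.name
80 | LA | carol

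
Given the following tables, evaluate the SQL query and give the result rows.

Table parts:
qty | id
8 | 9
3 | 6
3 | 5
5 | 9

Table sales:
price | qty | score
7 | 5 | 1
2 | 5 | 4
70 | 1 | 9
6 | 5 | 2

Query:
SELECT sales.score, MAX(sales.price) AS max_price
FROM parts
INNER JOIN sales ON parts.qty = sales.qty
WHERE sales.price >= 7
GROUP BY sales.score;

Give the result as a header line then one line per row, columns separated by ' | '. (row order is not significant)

After JOIN sales (3 rows):
parts.qty | parts.id | sales.price | sales.qty | sales.score
5 | 9 | 7 | 5 | 1
5 | 9 | 2 | 5 | 4
5 | 9 | 6 | 5 | 2
After WHERE (1 rows):
parts.qty | parts.id | sales.price | sales.qty | sales.score
5 | 9 | 7 | 5 | 1
After GROUP BY (1 rows):
sales.score | max_price
1 | 7

== RESULT ==
sales.score | max_price
1 | 7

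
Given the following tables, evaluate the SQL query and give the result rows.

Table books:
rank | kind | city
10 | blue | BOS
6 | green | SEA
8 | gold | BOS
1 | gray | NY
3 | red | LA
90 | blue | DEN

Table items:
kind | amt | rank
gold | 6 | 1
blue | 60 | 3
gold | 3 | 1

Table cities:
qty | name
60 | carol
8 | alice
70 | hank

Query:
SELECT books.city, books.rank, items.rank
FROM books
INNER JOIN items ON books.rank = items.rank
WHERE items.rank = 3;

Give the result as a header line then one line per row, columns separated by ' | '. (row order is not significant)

After JOIN items (3 rows):
books.rank | books.kind | books.city | items.kind | items.amt | items.rank
1 | gray | NY | gold | 6 | 1
1 | gray | NY | gold | 3 | 1
3 | red | LA | blue | 60 | 3
After WHERE (1 rows):
books.rank | books.kind | books.city | items.kind | items.amt | items.rank
3 | red | LA | blue | 60 | 3
After SELECT (1 rows):
books.city | books.rank | items.rank
LA | 3 | 3

== RESULT ==
books.city | books.rank | items.rank
LA | 3 | 3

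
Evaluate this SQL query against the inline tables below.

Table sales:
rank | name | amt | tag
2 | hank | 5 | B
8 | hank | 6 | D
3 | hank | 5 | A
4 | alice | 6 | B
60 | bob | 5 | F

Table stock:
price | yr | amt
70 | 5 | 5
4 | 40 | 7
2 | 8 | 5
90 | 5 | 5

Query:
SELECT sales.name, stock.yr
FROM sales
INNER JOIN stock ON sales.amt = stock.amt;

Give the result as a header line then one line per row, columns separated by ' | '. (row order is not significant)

== RESULT ==
sales.name | stock.yr
hank | 5
hank | 8
hank | 5
hank | 5
hank | 8
hank | 5
bob | 5
bob | 8
bob | 5

Derivation:
After JOIN stock (9 rows):
sales.rank | sales.name | sales.amt | sales.tag | stock.price | stock.yr | stock.amt
2 | hank | 5 | B | 70 | 5 | 5
2 | hank | 5 | B | 2 | 8 | 5
2 | hank | 5 | B | 90 | 5 | 5
3 | hank | 5 | A | 70 | 5 | 5
3 | hank | 5 | A | 2 | 8 | 5
3 | hank | 5 | A | 90 | 5 | 5
60 | bob | 5 | F | 70 | 5 | 5
60 | bob | 5 | F | 2 | 8 | 5
60 | bob | 5 | F | 90 | 5 | 5
After SELECT (9 rows):
sales.name | stock.yr
hank | 5
hank | 8
hank | 5
hank | 5
hank | 8
hank | 5
bob | 5
bob | 8
bob | 5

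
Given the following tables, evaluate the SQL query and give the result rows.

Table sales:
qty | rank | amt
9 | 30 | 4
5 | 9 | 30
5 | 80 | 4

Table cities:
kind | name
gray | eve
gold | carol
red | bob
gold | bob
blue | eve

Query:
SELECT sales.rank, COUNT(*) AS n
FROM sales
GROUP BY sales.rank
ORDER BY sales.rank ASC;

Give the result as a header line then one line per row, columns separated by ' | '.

After GROUP BY (3 rows):
sales.rank | n
30 | 1
9 | 1
80 | 1
After ORDER BY (3 rows):
sales.rank | n
9 | 1
30 | 1
80 | 1

== RESULT ==
sales.rank | n
9 | 1
30 | 1
80 | 1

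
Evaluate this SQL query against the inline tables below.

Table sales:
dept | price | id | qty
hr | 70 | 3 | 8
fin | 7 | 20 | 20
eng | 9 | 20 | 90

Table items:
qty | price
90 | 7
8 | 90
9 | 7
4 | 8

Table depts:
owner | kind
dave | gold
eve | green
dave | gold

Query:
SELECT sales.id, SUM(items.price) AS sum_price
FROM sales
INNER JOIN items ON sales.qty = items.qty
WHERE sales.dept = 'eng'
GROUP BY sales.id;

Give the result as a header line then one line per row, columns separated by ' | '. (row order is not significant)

== RESULT ==
sales.id | sum_price
20 | 7

Derivation:
After JOIN items (2 rows):
sales.dept | sales.price | sales.id | sales.qty | items.qty | items.price
hr | 70 | 3 | 8 | 8 | 90
eng | 9 | 20 | 90 | 90 | 7
After WHERE (1 rows):
sales.dept | sales.price | sales.id | sales.qty | items.qty | items.price
eng | 9 | 20 | 90 | 90 | 7
After GROUP BY (1 rows):
sales.id | sum_price
20 | 7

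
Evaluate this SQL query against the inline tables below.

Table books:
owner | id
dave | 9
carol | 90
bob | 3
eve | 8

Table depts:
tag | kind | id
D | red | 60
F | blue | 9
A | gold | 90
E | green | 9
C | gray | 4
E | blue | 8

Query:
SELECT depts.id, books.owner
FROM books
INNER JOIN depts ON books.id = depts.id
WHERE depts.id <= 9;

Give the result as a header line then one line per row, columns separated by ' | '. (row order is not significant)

== RESULT ==
depts.id | books.owner
9 | dave
9 | dave
8 | eve

Derivation:
After JOIN depts (4 rows):
books.owner | books.id | depts.tag | depts.kind | depts.id
dave | 9 | F | blue | 9
dave | 9 | E | green | 9
carol | 90 | A | gold | 90
eve | 8 | E | blue | 8
After WHERE (3 rows):
books.owner | books.id | depts.tag | depts.kind | depts.id
dave | 9 | F | blue | 9
dave | 9 | E | green | 9
eve | 8 | E | blue | 8
After SELECT (3 rows):
depts.id | books.owner
9 | dave
9 | dave
8 | eve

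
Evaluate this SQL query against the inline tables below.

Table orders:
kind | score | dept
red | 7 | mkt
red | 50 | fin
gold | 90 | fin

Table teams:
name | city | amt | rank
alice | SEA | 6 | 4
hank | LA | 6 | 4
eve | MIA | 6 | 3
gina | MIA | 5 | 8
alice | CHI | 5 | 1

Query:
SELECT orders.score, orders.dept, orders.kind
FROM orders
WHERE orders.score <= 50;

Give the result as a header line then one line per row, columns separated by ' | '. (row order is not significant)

After WHERE (2 rows):
orders.kind | orders.score | orders.dept
red | 7 | mkt
red | 50 | fin
After SELECT (2 rows):
orders.score | orders.dept | orders.kind
7 | mkt | red
50 | fin | red

== RESULT ==
orders.score | orders.dept | orders.kind
7 | mkt | red
50 | fin | red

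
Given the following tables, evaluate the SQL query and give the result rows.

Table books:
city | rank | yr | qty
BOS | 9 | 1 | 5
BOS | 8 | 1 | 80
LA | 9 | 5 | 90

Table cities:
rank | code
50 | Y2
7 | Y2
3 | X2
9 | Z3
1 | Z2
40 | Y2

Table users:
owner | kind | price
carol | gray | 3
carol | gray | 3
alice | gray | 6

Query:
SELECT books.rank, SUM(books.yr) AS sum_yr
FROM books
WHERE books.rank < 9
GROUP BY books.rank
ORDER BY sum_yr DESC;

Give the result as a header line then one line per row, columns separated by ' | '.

After WHERE (1 rows):
books.city | books.rank | books.yr | books.qty
BOS | 8 | 1 | 80
After GROUP BY (1 rows):
books.rank | sum_yr
8 | 1
After ORDER BY (1 rows):
books.rank | sum_yr
8 | 1

== RESULT ==
books.rank | sum_yr
8 | 1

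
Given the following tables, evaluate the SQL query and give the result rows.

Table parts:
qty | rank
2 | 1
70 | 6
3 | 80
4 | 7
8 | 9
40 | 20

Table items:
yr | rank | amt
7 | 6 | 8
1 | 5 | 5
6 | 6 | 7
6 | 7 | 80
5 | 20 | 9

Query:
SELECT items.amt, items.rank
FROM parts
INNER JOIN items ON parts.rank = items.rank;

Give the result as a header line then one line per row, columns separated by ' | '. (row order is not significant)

After JOIN items (4 rows):
parts.qty | parts.rank | items.yr | items.rank | items.amt
70 | 6 | 7 | 6 | 8
70 | 6 | 6 | 6 | 7
4 | 7 | 6 | 7 | 80
40 | 20 | 5 | 20 | 9
After SELECT (4 rows):
items.amt | items.rank
8 | 6
7 | 6
80 | 7
9 | 20

== RESULT ==
items.amt | items.rank
8 | 6
7 | 6
80 | 7
9 | 20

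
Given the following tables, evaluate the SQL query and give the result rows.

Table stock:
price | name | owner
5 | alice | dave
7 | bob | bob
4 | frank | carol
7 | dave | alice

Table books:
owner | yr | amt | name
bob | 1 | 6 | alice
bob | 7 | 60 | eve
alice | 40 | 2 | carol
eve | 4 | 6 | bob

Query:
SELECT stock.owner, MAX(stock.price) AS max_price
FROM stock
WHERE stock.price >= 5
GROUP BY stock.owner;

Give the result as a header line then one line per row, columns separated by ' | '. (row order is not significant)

== RESULT ==
stock.owner | max_price
dave | 5
bob | 7
alice | 7

Derivation:
After WHERE (3 rows):
stock.price | stock.name | stock.owner
5 | alice | dave
7 | bob | bob
7 | dave | alice
After GROUP BY (3 rows):
stock.owner | max_price
dave | 5
bob | 7
alice | 7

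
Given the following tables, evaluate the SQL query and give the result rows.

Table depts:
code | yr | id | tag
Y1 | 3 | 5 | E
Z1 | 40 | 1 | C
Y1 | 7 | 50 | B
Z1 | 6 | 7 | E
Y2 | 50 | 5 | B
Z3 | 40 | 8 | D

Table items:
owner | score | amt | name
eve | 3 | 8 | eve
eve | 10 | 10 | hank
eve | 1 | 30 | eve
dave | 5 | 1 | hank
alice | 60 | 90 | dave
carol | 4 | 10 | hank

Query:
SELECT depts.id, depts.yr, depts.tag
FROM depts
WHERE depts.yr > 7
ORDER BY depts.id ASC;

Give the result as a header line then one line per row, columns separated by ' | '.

After WHERE (3 rows):
depts.code | depts.yr | depts.id | depts.tag
Z1 | 40 | 1 | C
Y2 | 50 | 5 | B
Z3 | 40 | 8 | D
After SELECT (3 rows):
depts.id | depts.yr | depts.tag
1 | 40 | C
5 | 50 | B
8 | 40 | D
After ORDER BY (3 rows):
depts.id | depts.yr | depts.tag
1 | 40 | C
5 | 50 | B
8 | 40 | D

== RESULT ==
depts.id | depts.yr | depts.tag
1 | 40 | C
5 | 50 | B
8 | 40 | D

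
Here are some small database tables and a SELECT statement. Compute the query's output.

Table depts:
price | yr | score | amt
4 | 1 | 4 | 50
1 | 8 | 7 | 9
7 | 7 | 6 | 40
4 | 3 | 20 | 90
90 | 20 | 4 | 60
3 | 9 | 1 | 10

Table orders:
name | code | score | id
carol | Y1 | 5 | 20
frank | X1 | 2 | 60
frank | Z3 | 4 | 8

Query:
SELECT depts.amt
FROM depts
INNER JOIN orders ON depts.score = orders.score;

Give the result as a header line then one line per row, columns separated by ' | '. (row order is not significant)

After JOIN orders (2 rows):
depts.price | depts.yr | depts.score | depts.amt | orders.name | orders.code | orders.score | orders.id
4 | 1 | 4 | 50 | frank | Z3 | 4 | 8
90 | 20 | 4 | 60 | frank | Z3 | 4 | 8
After SELECT (2 rows):
depts.amt
50
60

== RESULT ==
depts.amt
50
60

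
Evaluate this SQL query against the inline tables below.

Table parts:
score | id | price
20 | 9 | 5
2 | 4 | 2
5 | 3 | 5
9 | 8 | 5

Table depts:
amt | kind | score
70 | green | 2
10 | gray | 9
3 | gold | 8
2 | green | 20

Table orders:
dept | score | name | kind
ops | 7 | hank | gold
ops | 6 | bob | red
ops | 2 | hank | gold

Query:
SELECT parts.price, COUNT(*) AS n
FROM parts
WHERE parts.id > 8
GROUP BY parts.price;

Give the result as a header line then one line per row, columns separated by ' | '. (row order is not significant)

== RESULT ==
parts.price | n
5 | 1

Derivation:
After WHERE (1 rows):
parts.score | parts.id | parts.price
20 | 9 | 5
After GROUP BY (1 rows):
parts.price | n
5 | 1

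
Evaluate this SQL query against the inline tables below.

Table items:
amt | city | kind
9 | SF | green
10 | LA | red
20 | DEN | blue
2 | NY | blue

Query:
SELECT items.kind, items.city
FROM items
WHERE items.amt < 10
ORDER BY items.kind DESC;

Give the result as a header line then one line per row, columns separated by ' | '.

== RESULT ==
items.kind | items.city
green | SF
blue | NY

Derivation:
After WHERE (2 rows):
items.amt | items.city | items.kind
9 | SF | green
2 | NY | blue
After SELECT (2 rows):
items.kind | items.city
green | SF
blue | NY
After ORDER BY (2 rows):
items.kind | items.city
green | SF
blue | NY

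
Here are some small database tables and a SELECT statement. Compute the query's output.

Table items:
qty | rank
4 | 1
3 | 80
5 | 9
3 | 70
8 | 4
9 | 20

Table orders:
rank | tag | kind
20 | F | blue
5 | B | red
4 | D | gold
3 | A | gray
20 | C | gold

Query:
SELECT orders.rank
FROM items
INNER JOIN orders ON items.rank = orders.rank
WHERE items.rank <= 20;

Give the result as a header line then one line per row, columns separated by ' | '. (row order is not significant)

After JOIN orders (3 rows):
items.qty | items.rank | orders.rank | orders.tag | orders.kind
8 | 4 | 4 | D | gold
9 | 20 | 20 | F | blue
9 | 20 | 20 | C | gold
After WHERE (3 rows):
items.qty | items.rank | orders.rank | orders.tag | orders.kind
8 | 4 | 4 | D | gold
9 | 20 | 20 | F | blue
9 | 20 | 20 | C | gold
After SELECT (3 rows):
orders.rank
4
20
20

== RESULT ==
orders.rank
4
20
20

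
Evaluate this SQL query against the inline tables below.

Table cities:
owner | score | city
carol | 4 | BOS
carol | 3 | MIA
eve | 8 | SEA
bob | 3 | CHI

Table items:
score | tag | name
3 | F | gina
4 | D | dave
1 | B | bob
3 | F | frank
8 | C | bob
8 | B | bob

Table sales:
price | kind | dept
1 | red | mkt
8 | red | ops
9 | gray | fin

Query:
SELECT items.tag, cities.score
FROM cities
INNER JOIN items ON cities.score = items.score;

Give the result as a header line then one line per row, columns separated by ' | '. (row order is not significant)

After JOIN items (7 rows):
cities.owner | cities.score | cities.city | items.score | items.tag | items.name
carol | 4 | BOS | 4 | D | dave
carol | 3 | MIA | 3 | F | gina
carol | 3 | MIA | 3 | F | frank
eve | 8 | SEA | 8 | C | bob
eve | 8 | SEA | 8 | B | bob
bob | 3 | CHI | 3 | F | gina
bob | 3 | CHI | 3 | F | frank
After SELECT (7 rows):
items.tag | cities.score
D | 4
F | 3
F | 3
C | 8
B | 8
F | 3
F | 3

== RESULT ==
items.tag | cities.score
D | 4
F | 3
F | 3
C | 8
B | 8
F | 3
F | 3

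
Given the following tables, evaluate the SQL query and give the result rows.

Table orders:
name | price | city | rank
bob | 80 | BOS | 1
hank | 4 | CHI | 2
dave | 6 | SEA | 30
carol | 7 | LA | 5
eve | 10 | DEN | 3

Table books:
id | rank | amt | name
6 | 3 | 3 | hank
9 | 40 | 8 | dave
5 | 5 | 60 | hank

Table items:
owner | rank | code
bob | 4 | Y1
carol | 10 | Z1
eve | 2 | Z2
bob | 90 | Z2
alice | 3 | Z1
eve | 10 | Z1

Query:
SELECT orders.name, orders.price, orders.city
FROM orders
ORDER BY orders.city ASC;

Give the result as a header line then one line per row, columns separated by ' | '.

After SELECT (5 rows):
orders.name | orders.price | orders.city
bob | 80 | BOS
hank | 4 | CHI
dave | 6 | SEA
carol | 7 | LA
eve | 10 | DEN
After ORDER BY (5 rows):
orders.name | orders.price | orders.city
bob | 80 | BOS
hank | 4 | CHI
eve | 10 | DEN
carol | 7 | LA
dave | 6 | SEA

== RESULT ==
orders.name | orders.price | orders.city
bob | 80 | BOS
hank | 4 | CHI
eve | 10 | DEN
carol | 7 | LA
dave | 6 | SEA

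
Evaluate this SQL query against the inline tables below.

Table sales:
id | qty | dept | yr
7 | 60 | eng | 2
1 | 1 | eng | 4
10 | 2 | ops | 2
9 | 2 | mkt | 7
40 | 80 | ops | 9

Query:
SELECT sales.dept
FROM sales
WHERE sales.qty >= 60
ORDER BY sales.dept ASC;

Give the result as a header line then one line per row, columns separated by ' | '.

After WHERE (2 rows):
sales.id | sales.qty | sales.dept | sales.yr
7 | 60 | eng | 2
40 | 80 | ops | 9
After SELECT (2 rows):
sales.dept
eng
ops
After ORDER BY (2 rows):
sales.dept
eng
ops

== RESULT ==
sales.dept
eng
ops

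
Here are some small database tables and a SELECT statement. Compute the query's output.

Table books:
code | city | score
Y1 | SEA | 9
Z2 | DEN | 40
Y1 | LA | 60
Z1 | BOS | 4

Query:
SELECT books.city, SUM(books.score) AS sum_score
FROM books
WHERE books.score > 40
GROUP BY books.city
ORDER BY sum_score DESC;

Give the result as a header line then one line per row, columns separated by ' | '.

== RESULT ==
books.city | sum_score
LA | 60

Derivation:
After WHERE (1 rows):
books.code | books.city | books.score
Y1 | LA | 60
After GROUP BY (1 rows):
books.city | sum_score
LA | 60
After ORDER BY (1 rows):
books.city | sum_score
LA | 60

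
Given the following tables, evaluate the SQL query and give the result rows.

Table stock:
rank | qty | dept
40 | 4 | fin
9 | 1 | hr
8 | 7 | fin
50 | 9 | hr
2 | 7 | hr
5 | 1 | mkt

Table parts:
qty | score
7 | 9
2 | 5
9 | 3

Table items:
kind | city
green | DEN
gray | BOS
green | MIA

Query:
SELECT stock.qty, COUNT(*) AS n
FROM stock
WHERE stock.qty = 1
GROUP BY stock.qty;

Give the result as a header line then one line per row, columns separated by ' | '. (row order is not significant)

== RESULT ==
stock.qty | n
1 | 2

Derivation:
After WHERE (2 rows):
stock.rank | stock.qty | stock.dept
9 | 1 | hr
5 | 1 | mkt
After GROUP BY (1 rows):
stock.qty | n
1 | 2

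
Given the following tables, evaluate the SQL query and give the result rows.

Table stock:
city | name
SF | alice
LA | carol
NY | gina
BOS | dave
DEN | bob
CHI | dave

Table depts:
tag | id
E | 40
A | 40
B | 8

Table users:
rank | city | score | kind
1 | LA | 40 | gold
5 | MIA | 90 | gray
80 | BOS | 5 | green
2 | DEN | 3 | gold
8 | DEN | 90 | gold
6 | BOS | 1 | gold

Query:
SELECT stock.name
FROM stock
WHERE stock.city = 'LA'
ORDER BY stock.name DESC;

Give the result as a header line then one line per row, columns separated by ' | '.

== RESULT ==
stock.name
carol

Derivation:
After WHERE (1 rows):
stock.city | stock.name
LA | carol
After SELECT (1 rows):
stock.name
carol
After ORDER BY (1 rows):
stock.name
carol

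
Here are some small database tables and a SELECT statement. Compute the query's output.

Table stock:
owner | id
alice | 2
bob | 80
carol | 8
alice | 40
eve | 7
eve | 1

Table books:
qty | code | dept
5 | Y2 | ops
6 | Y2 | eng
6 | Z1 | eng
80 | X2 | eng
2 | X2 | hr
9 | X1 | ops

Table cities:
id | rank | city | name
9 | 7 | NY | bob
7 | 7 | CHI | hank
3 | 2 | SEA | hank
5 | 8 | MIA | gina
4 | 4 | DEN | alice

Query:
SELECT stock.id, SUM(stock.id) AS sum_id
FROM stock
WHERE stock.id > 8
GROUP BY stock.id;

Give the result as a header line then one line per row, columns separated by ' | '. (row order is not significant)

After WHERE (2 rows):
stock.owner | stock.id
bob | 80
alice | 40
After GROUP BY (2 rows):
stock.id | sum_id
80 | 80
40 | 40

== RESULT ==
stock.id | sum_id
80 | 80
40 | 40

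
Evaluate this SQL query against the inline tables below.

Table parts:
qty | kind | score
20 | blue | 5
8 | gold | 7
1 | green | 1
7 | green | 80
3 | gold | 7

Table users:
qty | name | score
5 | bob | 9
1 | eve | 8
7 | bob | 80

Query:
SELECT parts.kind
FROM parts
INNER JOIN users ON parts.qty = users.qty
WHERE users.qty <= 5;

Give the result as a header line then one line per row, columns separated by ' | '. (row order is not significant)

After JOIN users (2 rows):
parts.qty | parts.kind | parts.score | users.qty | users.name | users.score
1 | green | 1 | 1 | eve | 8
7 | green | 80 | 7 | bob | 80
After WHERE (1 rows):
parts.qty | parts.kind | parts.score | users.qty | users.name | users.score
1 | green | 1 | 1 | eve | 8
After SELECT (1 rows):
parts.kind
green

== RESULT ==
parts.kind
green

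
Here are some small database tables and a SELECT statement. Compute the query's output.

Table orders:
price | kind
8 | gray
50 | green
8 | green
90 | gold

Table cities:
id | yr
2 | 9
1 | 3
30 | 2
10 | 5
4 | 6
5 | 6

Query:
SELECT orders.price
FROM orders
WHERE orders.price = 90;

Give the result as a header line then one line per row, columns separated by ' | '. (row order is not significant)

After WHERE (1 rows):
orders.price | orders.kind
90 | gold
After SELECT (1 rows):
orders.price
90

== RESULT ==
orders.price
90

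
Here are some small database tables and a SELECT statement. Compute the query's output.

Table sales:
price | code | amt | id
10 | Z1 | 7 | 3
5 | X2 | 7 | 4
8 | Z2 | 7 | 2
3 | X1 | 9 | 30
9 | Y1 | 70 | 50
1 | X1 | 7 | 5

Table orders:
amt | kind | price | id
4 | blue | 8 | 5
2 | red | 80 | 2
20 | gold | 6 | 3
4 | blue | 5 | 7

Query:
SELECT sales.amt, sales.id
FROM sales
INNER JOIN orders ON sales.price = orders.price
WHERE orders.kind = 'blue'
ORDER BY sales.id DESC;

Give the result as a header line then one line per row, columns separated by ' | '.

== RESULT ==
sales.amt | sales.id
7 | 4
7 | 2

Derivation:
After JOIN orders (2 rows):
sales.price | sales.code | sales.amt | sales.id | orders.amt | orders.kind | orders.price | orders.id
5 | X2 | 7 | 4 | 4 | blue | 5 | 7
8 | Z2 | 7 | 2 | 4 | blue | 8 | 5
After WHERE (2 rows):
sales.price | sales.code | sales.amt | sales.id | orders.amt | orders.kind | orders.price | orders.id
5 | X2 | 7 | 4 | 4 | blue | 5 | 7
8 | Z2 | 7 | 2 | 4 | blue | 8 | 5
After SELECT (2 rows):
sales.amt | sales.id
7 | 4
7 | 2
After ORDER BY (2 rows):
sales.amt | sales.id
7 | 4
7 | 2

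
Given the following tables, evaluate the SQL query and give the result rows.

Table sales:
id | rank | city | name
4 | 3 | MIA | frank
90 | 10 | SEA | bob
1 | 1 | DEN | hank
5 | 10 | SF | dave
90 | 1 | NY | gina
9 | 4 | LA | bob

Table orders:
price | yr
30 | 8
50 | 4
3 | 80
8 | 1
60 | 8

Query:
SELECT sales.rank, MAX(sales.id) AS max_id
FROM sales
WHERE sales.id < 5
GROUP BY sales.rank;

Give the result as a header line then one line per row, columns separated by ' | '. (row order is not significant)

== RESULT ==
sales.rank | max_id
3 | 4
1 | 1

Derivation:
After WHERE (2 rows):
sales.id | sales.rank | sales.city | sales.name
4 | 3 | MIA | frank
1 | 1 | DEN | hank
After GROUP BY (2 rows):
sales.rank | max_id
3 | 4
1 | 1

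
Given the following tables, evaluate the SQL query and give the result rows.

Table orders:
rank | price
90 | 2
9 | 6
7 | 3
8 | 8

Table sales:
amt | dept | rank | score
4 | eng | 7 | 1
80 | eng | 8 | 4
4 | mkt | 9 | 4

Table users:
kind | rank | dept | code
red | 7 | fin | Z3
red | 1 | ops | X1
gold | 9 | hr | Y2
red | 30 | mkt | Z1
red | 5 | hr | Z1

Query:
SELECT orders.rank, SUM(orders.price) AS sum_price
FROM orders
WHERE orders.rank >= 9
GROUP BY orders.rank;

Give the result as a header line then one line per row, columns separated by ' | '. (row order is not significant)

After WHERE (2 rows):
orders.rank | orders.price
90 | 2
9 | 6
After GROUP BY (2 rows):
orders.rank | sum_price
90 | 2
9 | 6

== RESULT ==
orders.rank | sum_price
90 | 2
9 | 6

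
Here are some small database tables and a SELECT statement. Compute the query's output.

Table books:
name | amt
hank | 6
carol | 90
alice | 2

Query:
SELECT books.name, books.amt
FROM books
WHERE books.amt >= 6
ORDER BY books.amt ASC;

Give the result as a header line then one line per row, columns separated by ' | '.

After WHERE (2 rows):
books.name | books.amt
hank | 6
carol | 90
After SELECT (2 rows):
books.name | books.amt
hank | 6
carol | 90
After ORDER BY (2 rows):
books.name | books.amt
hank | 6
carol | 90

== RESULT ==
books.name | books.amt
hank | 6
carol | 90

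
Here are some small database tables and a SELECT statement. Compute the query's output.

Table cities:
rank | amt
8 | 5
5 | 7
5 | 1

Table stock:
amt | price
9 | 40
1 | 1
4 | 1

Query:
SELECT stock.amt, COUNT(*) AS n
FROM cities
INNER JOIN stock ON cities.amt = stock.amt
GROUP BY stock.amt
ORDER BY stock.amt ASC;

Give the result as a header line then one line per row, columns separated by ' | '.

== RESULT ==
stock.amt | n
1 | 1

Derivation:
After JOIN stock (1 rows):
cities.rank | cities.amt | stock.amt | stock.price
5 | 1 | 1 | 1
After GROUP BY (1 rows):
stock.amt | n
1 | 1
After ORDER BY (1 rows):
stock.amt | n
1 | 1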